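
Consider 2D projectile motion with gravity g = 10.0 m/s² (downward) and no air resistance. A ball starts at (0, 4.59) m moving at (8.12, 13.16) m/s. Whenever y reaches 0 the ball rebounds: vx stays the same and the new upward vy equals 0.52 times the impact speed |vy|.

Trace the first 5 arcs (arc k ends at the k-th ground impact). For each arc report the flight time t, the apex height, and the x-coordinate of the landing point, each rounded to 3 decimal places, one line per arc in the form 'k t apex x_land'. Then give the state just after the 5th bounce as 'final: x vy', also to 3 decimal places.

1 2.944 13.249 23.904
2 1.693 3.583 37.651
3 0.880 0.969 44.799
4 0.458 0.262 48.516
5 0.238 0.071 50.449
final: 50.449 0.619

Arc 1: start y=4.590, vy=13.160 → t=2.944, apex=13.249, x_land=23.904, impact vy=-16.278
  bounce: vy ← 0.52·16.278 = 8.465
Arc 2: start y=0.000, vy=8.465 → t=1.693, apex=3.583, x_land=37.651, impact vy=-8.465
  bounce: vy ← 0.52·8.465 = 4.402
Arc 3: start y=0.000, vy=4.402 → t=0.880, apex=0.969, x_land=44.799, impact vy=-4.402
  bounce: vy ← 0.52·4.402 = 2.289
Arc 4: start y=0.000, vy=2.289 → t=0.458, apex=0.262, x_land=48.516, impact vy=-2.289
  bounce: vy ← 0.52·2.289 = 1.190
Arc 5: start y=0.000, vy=1.190 → t=0.238, apex=0.071, x_land=50.449, impact vy=-1.190
  bounce: vy ← 0.52·1.190 = 0.619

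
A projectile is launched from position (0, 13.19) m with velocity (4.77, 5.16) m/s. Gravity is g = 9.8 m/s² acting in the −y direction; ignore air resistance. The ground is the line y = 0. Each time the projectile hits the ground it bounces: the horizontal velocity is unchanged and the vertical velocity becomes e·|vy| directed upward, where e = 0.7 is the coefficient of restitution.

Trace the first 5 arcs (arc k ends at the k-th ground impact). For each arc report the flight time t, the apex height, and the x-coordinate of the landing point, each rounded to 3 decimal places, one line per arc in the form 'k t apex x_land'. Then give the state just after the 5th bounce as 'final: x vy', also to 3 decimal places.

1 2.250 14.548 10.731
2 2.412 7.129 22.238
3 1.689 3.493 30.292
4 1.182 1.712 35.931
5 0.827 0.839 39.878
final: 39.878 2.838

Arc 1: start y=13.190, vy=5.160 → t=2.250, apex=14.548, x_land=10.731, impact vy=-16.886
  bounce: vy ← 0.7·16.886 = 11.820
Arc 2: start y=0.000, vy=11.820 → t=2.412, apex=7.129, x_land=22.238, impact vy=-11.820
  bounce: vy ← 0.7·11.820 = 8.274
Arc 3: start y=0.000, vy=8.274 → t=1.689, apex=3.493, x_land=30.292, impact vy=-8.274
  bounce: vy ← 0.7·8.274 = 5.792
Arc 4: start y=0.000, vy=5.792 → t=1.182, apex=1.712, x_land=35.931, impact vy=-5.792
  bounce: vy ← 0.7·5.792 = 4.054
Arc 5: start y=0.000, vy=4.054 → t=0.827, apex=0.839, x_land=39.878, impact vy=-4.054
  bounce: vy ← 0.7·4.054 = 2.838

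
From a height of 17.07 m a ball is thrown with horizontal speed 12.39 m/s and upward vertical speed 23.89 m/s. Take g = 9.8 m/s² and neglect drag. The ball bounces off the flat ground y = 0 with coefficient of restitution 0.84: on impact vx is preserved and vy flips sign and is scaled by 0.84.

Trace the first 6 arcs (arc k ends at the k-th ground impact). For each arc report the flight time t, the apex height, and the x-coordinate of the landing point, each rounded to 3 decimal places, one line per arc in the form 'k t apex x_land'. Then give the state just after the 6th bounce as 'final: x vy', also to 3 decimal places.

Arc 1: start y=17.070, vy=23.890 → t=5.508, apex=46.189, x_land=68.244, impact vy=-30.088
  bounce: vy ← 0.84·30.088 = 25.274
Arc 2: start y=0.000, vy=25.274 → t=5.158, apex=32.591, x_land=132.151, impact vy=-25.274
  bounce: vy ← 0.84·25.274 = 21.230
Arc 3: start y=0.000, vy=21.230 → t=4.333, apex=22.996, x_land=185.834, impact vy=-21.230
  bounce: vy ← 0.84·21.230 = 17.833
Arc 4: start y=0.000, vy=17.833 → t=3.639, apex=16.226, x_land=230.927, impact vy=-17.833
  bounce: vy ← 0.84·17.833 = 14.980
Arc 5: start y=0.000, vy=14.980 → t=3.057, apex=11.449, x_land=268.805, impact vy=-14.980
  bounce: vy ← 0.84·14.980 = 12.583
Arc 6: start y=0.000, vy=12.583 → t=2.568, apex=8.079, x_land=300.623, impact vy=-12.583
  bounce: vy ← 0.84·12.583 = 10.570

1 5.508 46.189 68.244
2 5.158 32.591 132.151
3 4.333 22.996 185.834
4 3.639 16.226 230.927
5 3.057 11.449 268.805
6 2.568 8.079 300.623
final: 300.623 10.570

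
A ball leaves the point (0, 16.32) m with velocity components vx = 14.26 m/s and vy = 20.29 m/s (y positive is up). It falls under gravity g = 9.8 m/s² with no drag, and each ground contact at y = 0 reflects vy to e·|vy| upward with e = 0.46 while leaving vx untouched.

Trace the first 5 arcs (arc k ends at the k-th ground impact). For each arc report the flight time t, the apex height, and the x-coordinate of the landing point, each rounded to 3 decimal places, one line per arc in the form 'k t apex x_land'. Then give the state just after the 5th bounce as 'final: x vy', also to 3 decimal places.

Arc 1: start y=16.320, vy=20.290 → t=4.830, apex=37.324, x_land=68.881, impact vy=-27.047
  bounce: vy ← 0.46·27.047 = 12.442
Arc 2: start y=0.000, vy=12.442 → t=2.539, apex=7.898, x_land=105.089, impact vy=-12.442
  bounce: vy ← 0.46·12.442 = 5.723
Arc 3: start y=0.000, vy=5.723 → t=1.168, apex=1.671, x_land=121.744, impact vy=-5.723
  bounce: vy ← 0.46·5.723 = 2.633
Arc 4: start y=0.000, vy=2.633 → t=0.537, apex=0.354, x_land=129.406, impact vy=-2.633
  bounce: vy ← 0.46·2.633 = 1.211
Arc 5: start y=0.000, vy=1.211 → t=0.247, apex=0.075, x_land=132.930, impact vy=-1.211
  bounce: vy ← 0.46·1.211 = 0.557

1 4.830 37.324 68.881
2 2.539 7.898 105.089
3 1.168 1.671 121.744
4 0.537 0.354 129.406
5 0.247 0.075 132.930
final: 132.930 0.557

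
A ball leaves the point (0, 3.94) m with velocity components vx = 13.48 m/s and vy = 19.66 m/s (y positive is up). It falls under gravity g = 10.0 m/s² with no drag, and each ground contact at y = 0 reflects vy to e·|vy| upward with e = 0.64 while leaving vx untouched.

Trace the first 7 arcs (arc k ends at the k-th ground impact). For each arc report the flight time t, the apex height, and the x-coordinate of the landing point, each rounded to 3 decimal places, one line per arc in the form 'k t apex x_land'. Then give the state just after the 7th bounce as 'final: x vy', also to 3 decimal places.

1 4.123 23.266 55.580
2 2.761 9.530 92.799
3 1.767 3.903 116.620
4 1.131 1.599 131.865
5 0.724 0.655 141.622
6 0.463 0.268 147.867
7 0.296 0.110 151.863
final: 151.863 0.949

Arc 1: start y=3.940, vy=19.660 → t=4.123, apex=23.266, x_land=55.580, impact vy=-21.571
  bounce: vy ← 0.64·21.571 = 13.806
Arc 2: start y=0.000, vy=13.806 → t=2.761, apex=9.530, x_land=92.799, impact vy=-13.806
  bounce: vy ← 0.64·13.806 = 8.836
Arc 3: start y=0.000, vy=8.836 → t=1.767, apex=3.903, x_land=116.620, impact vy=-8.836
  bounce: vy ← 0.64·8.836 = 5.655
Arc 4: start y=0.000, vy=5.655 → t=1.131, apex=1.599, x_land=131.865, impact vy=-5.655
  bounce: vy ← 0.64·5.655 = 3.619
Arc 5: start y=0.000, vy=3.619 → t=0.724, apex=0.655, x_land=141.622, impact vy=-3.619
  bounce: vy ← 0.64·3.619 = 2.316
Arc 6: start y=0.000, vy=2.316 → t=0.463, apex=0.268, x_land=147.867, impact vy=-2.316
  bounce: vy ← 0.64·2.316 = 1.482
Arc 7: start y=0.000, vy=1.482 → t=0.296, apex=0.110, x_land=151.863, impact vy=-1.482
  bounce: vy ← 0.64·1.482 = 0.949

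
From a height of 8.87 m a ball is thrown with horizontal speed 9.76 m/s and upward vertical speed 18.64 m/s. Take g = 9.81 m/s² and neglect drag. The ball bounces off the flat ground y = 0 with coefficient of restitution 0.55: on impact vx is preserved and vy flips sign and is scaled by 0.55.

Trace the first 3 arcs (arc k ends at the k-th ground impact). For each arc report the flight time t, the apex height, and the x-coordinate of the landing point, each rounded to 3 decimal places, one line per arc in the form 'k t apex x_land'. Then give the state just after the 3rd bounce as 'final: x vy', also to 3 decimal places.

Arc 1: start y=8.870, vy=18.640 → t=4.228, apex=26.579, x_land=41.265, impact vy=-22.836
  bounce: vy ← 0.55·22.836 = 12.560
Arc 2: start y=0.000, vy=12.560 → t=2.561, apex=8.040, x_land=66.256, impact vy=-12.560
  bounce: vy ← 0.55·12.560 = 6.908
Arc 3: start y=0.000, vy=6.908 → t=1.408, apex=2.432, x_land=80.001, impact vy=-6.908
  bounce: vy ← 0.55·6.908 = 3.799

1 4.228 26.579 41.265
2 2.561 8.040 66.256
3 1.408 2.432 80.001
final: 80.001 3.799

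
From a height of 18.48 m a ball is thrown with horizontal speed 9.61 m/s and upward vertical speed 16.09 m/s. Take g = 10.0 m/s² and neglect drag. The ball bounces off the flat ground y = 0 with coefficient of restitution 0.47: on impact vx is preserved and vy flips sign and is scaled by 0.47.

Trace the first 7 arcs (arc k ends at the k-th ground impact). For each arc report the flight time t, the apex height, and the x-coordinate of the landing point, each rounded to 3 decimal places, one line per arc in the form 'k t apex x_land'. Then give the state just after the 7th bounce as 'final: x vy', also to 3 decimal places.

Arc 1: start y=18.480, vy=16.090 → t=4.116, apex=31.424, x_land=39.554, impact vy=-25.070
  bounce: vy ← 0.47·25.070 = 11.783
Arc 2: start y=0.000, vy=11.783 → t=2.357, apex=6.942, x_land=62.201, impact vy=-11.783
  bounce: vy ← 0.47·11.783 = 5.538
Arc 3: start y=0.000, vy=5.538 → t=1.108, apex=1.533, x_land=72.845, impact vy=-5.538
  bounce: vy ← 0.47·5.538 = 2.603
Arc 4: start y=0.000, vy=2.603 → t=0.521, apex=0.339, x_land=77.847, impact vy=-2.603
  bounce: vy ← 0.47·2.603 = 1.223
Arc 5: start y=0.000, vy=1.223 → t=0.245, apex=0.075, x_land=80.199, impact vy=-1.223
  bounce: vy ← 0.47·1.223 = 0.575
Arc 6: start y=0.000, vy=0.575 → t=0.115, apex=0.017, x_land=81.304, impact vy=-0.575
  bounce: vy ← 0.47·0.575 = 0.270
Arc 7: start y=0.000, vy=0.270 → t=0.054, apex=0.004, x_land=81.823, impact vy=-0.270
  bounce: vy ← 0.47·0.270 = 0.127

1 4.116 31.424 39.554
2 2.357 6.942 62.201
3 1.108 1.533 72.845
4 0.521 0.339 77.847
5 0.245 0.075 80.199
6 0.115 0.017 81.304
7 0.054 0.004 81.823
final: 81.823 0.127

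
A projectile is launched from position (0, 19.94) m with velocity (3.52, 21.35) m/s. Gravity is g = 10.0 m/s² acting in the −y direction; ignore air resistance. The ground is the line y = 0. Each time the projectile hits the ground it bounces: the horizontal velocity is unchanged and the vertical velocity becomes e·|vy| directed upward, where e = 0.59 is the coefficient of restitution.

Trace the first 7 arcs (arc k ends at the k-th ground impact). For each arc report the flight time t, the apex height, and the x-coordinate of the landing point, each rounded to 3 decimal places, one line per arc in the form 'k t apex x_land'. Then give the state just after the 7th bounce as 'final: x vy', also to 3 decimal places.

Arc 1: start y=19.940, vy=21.350 → t=5.058, apex=42.731, x_land=17.806, impact vy=-29.234
  bounce: vy ← 0.59·29.234 = 17.248
Arc 2: start y=0.000, vy=17.248 → t=3.450, apex=14.875, x_land=29.948, impact vy=-17.248
  bounce: vy ← 0.59·17.248 = 10.176
Arc 3: start y=0.000, vy=10.176 → t=2.035, apex=5.178, x_land=37.112, impact vy=-10.176
  bounce: vy ← 0.59·10.176 = 6.004
Arc 4: start y=0.000, vy=6.004 → t=1.201, apex=1.802, x_land=41.339, impact vy=-6.004
  bounce: vy ← 0.59·6.004 = 3.542
Arc 5: start y=0.000, vy=3.542 → t=0.708, apex=0.627, x_land=43.833, impact vy=-3.542
  bounce: vy ← 0.59·3.542 = 2.090
Arc 6: start y=0.000, vy=2.090 → t=0.418, apex=0.218, x_land=45.304, impact vy=-2.090
  bounce: vy ← 0.59·2.090 = 1.233
Arc 7: start y=0.000, vy=1.233 → t=0.247, apex=0.076, x_land=46.172, impact vy=-1.233
  bounce: vy ← 0.59·1.233 = 0.728

1 5.058 42.731 17.806
2 3.450 14.875 29.948
3 2.035 5.178 37.112
4 1.201 1.802 41.339
5 0.708 0.627 43.833
6 0.418 0.218 45.304
7 0.247 0.076 46.172
final: 46.172 0.728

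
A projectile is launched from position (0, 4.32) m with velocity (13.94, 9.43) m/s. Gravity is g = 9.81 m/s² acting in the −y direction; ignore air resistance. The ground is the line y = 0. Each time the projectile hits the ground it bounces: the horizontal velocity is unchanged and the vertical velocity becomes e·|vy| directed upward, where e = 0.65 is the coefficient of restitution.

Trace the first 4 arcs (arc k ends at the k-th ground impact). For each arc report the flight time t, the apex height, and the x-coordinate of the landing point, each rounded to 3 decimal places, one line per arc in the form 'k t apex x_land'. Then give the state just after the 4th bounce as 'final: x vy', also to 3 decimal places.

1 2.305 8.852 32.127
2 1.746 3.740 56.473
3 1.135 1.580 72.297
4 0.738 0.668 82.583
final: 82.583 2.353

Arc 1: start y=4.320, vy=9.430 → t=2.305, apex=8.852, x_land=32.127, impact vy=-13.179
  bounce: vy ← 0.65·13.179 = 8.566
Arc 2: start y=0.000, vy=8.566 → t=1.746, apex=3.740, x_land=56.473, impact vy=-8.566
  bounce: vy ← 0.65·8.566 = 5.568
Arc 3: start y=0.000, vy=5.568 → t=1.135, apex=1.580, x_land=72.297, impact vy=-5.568
  bounce: vy ← 0.65·5.568 = 3.619
Arc 4: start y=0.000, vy=3.619 → t=0.738, apex=0.668, x_land=82.583, impact vy=-3.619
  bounce: vy ← 0.65·3.619 = 2.353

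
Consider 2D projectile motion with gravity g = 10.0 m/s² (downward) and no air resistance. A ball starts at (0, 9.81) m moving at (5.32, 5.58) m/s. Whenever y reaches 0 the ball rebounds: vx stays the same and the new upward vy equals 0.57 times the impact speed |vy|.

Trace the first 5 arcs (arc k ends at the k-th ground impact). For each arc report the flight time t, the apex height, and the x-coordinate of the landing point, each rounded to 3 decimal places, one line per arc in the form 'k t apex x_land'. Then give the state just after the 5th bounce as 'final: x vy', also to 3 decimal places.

1 2.066 11.367 10.990
2 1.719 3.693 20.134
3 0.980 1.200 25.346
4 0.558 0.390 28.317
5 0.318 0.127 30.011
final: 30.011 0.907

Arc 1: start y=9.810, vy=5.580 → t=2.066, apex=11.367, x_land=10.990, impact vy=-15.078
  bounce: vy ← 0.57·15.078 = 8.594
Arc 2: start y=0.000, vy=8.594 → t=1.719, apex=3.693, x_land=20.134, impact vy=-8.594
  bounce: vy ← 0.57·8.594 = 4.899
Arc 3: start y=0.000, vy=4.899 → t=0.980, apex=1.200, x_land=25.346, impact vy=-4.899
  bounce: vy ← 0.57·4.899 = 2.792
Arc 4: start y=0.000, vy=2.792 → t=0.558, apex=0.390, x_land=28.317, impact vy=-2.792
  bounce: vy ← 0.57·2.792 = 1.592
Arc 5: start y=0.000, vy=1.592 → t=0.318, apex=0.127, x_land=30.011, impact vy=-1.592
  bounce: vy ← 0.57·1.592 = 0.907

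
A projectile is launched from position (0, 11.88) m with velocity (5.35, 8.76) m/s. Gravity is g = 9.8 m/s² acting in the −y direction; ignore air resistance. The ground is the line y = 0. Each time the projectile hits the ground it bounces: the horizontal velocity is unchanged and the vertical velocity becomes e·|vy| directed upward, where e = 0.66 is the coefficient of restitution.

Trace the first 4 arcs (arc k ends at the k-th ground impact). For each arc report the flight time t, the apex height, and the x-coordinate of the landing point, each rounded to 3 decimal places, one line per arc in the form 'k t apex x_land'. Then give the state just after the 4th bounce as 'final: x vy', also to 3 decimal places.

1 2.689 15.795 14.388
2 2.370 6.880 27.067
3 1.564 2.997 35.435
4 1.032 1.306 40.958
final: 40.958 3.339

Arc 1: start y=11.880, vy=8.760 → t=2.689, apex=15.795, x_land=14.388, impact vy=-17.595
  bounce: vy ← 0.66·17.595 = 11.613
Arc 2: start y=0.000, vy=11.613 → t=2.370, apex=6.880, x_land=27.067, impact vy=-11.613
  bounce: vy ← 0.66·11.613 = 7.664
Arc 3: start y=0.000, vy=7.664 → t=1.564, apex=2.997, x_land=35.435, impact vy=-7.664
  bounce: vy ← 0.66·7.664 = 5.059
Arc 4: start y=0.000, vy=5.059 → t=1.032, apex=1.306, x_land=40.958, impact vy=-5.059
  bounce: vy ← 0.66·5.059 = 3.339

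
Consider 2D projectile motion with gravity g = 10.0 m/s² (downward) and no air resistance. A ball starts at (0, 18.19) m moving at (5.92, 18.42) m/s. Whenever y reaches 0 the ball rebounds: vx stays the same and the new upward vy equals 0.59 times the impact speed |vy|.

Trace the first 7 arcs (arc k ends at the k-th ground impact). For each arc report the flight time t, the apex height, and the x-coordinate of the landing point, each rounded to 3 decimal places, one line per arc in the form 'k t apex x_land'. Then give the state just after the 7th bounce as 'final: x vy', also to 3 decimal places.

Arc 1: start y=18.190, vy=18.420 → t=4.494, apex=35.155, x_land=26.602, impact vy=-26.516
  bounce: vy ← 0.59·26.516 = 15.644
Arc 2: start y=0.000, vy=15.644 → t=3.129, apex=12.237, x_land=45.125, impact vy=-15.644
  bounce: vy ← 0.59·15.644 = 9.230
Arc 3: start y=0.000, vy=9.230 → t=1.846, apex=4.260, x_land=56.054, impact vy=-9.230
  bounce: vy ← 0.59·9.230 = 5.446
Arc 4: start y=0.000, vy=5.446 → t=1.089, apex=1.483, x_land=62.502, impact vy=-5.446
  bounce: vy ← 0.59·5.446 = 3.213
Arc 5: start y=0.000, vy=3.213 → t=0.643, apex=0.516, x_land=66.306, impact vy=-3.213
  bounce: vy ← 0.59·3.213 = 1.896
Arc 6: start y=0.000, vy=1.896 → t=0.379, apex=0.180, x_land=68.550, impact vy=-1.896
  bounce: vy ← 0.59·1.896 = 1.118
Arc 7: start y=0.000, vy=1.118 → t=0.224, apex=0.063, x_land=69.874, impact vy=-1.118
  bounce: vy ← 0.59·1.118 = 0.660

1 4.494 35.155 26.602
2 3.129 12.237 45.125
3 1.846 4.260 56.054
4 1.089 1.483 62.502
5 0.643 0.516 66.306
6 0.379 0.180 68.550
7 0.224 0.063 69.874
final: 69.874 0.660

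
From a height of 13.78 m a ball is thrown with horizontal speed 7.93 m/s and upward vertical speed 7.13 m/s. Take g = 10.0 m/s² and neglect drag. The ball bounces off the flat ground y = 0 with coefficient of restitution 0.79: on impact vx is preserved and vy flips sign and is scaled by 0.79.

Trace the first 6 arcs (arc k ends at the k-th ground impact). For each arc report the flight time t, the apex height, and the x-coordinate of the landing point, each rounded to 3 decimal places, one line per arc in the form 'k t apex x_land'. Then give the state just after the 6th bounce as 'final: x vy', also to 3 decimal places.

1 2.520 16.322 19.982
2 2.855 10.186 42.619
3 2.255 6.357 60.503
4 1.782 3.968 74.631
5 1.407 2.476 85.792
6 1.112 1.545 94.610
final: 94.610 4.392

Arc 1: start y=13.780, vy=7.130 → t=2.520, apex=16.322, x_land=19.982, impact vy=-18.068
  bounce: vy ← 0.79·18.068 = 14.273
Arc 2: start y=0.000, vy=14.273 → t=2.855, apex=10.186, x_land=42.619, impact vy=-14.273
  bounce: vy ← 0.79·14.273 = 11.276
Arc 3: start y=0.000, vy=11.276 → t=2.255, apex=6.357, x_land=60.503, impact vy=-11.276
  bounce: vy ← 0.79·11.276 = 8.908
Arc 4: start y=0.000, vy=8.908 → t=1.782, apex=3.968, x_land=74.631, impact vy=-8.908
  bounce: vy ← 0.79·8.908 = 7.037
Arc 5: start y=0.000, vy=7.037 → t=1.407, apex=2.476, x_land=85.792, impact vy=-7.037
  bounce: vy ← 0.79·7.037 = 5.559
Arc 6: start y=0.000, vy=5.559 → t=1.112, apex=1.545, x_land=94.610, impact vy=-5.559
  bounce: vy ← 0.79·5.559 = 4.392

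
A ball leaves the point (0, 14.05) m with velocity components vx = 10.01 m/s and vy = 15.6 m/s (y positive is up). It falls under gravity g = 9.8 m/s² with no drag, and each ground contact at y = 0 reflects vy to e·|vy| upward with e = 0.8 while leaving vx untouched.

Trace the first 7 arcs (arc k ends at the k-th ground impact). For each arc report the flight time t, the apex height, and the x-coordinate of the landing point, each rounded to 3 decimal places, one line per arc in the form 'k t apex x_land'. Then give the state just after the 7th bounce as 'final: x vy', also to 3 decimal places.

Arc 1: start y=14.050, vy=15.600 → t=3.916, apex=26.466, x_land=39.198, impact vy=-22.776
  bounce: vy ← 0.8·22.776 = 18.221
Arc 2: start y=0.000, vy=18.221 → t=3.719, apex=16.938, x_land=76.420, impact vy=-18.221
  bounce: vy ← 0.8·18.221 = 14.577
Arc 3: start y=0.000, vy=14.577 → t=2.975, apex=10.841, x_land=106.198, impact vy=-14.577
  bounce: vy ← 0.8·14.577 = 11.661
Arc 4: start y=0.000, vy=11.661 → t=2.380, apex=6.938, x_land=130.021, impact vy=-11.661
  bounce: vy ← 0.8·11.661 = 9.329
Arc 5: start y=0.000, vy=9.329 → t=1.904, apex=4.440, x_land=149.078, impact vy=-9.329
  bounce: vy ← 0.8·9.329 = 7.463
Arc 6: start y=0.000, vy=7.463 → t=1.523, apex=2.842, x_land=164.325, impact vy=-7.463
  bounce: vy ← 0.8·7.463 = 5.971
Arc 7: start y=0.000, vy=5.971 → t=1.218, apex=1.819, x_land=176.522, impact vy=-5.971
  bounce: vy ← 0.8·5.971 = 4.776

1 3.916 26.466 39.198
2 3.719 16.938 76.420
3 2.975 10.841 106.198
4 2.380 6.938 130.021
5 1.904 4.440 149.078
6 1.523 2.842 164.325
7 1.218 1.819 176.522
final: 176.522 4.776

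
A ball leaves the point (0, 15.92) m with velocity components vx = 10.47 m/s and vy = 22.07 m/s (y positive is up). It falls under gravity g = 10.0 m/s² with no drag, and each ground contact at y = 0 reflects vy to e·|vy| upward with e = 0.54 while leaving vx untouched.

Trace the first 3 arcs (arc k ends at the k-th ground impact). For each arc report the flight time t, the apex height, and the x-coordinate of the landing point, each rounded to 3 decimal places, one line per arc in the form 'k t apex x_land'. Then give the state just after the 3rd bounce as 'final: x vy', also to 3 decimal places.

Arc 1: start y=15.920, vy=22.070 → t=5.045, apex=40.274, x_land=52.822, impact vy=-28.381
  bounce: vy ← 0.54·28.381 = 15.326
Arc 2: start y=0.000, vy=15.326 → t=3.065, apex=11.744, x_land=84.914, impact vy=-15.326
  bounce: vy ← 0.54·15.326 = 8.276
Arc 3: start y=0.000, vy=8.276 → t=1.655, apex=3.425, x_land=102.244, impact vy=-8.276
  bounce: vy ← 0.54·8.276 = 4.469

1 5.045 40.274 52.822
2 3.065 11.744 84.914
3 1.655 3.425 102.244
final: 102.244 4.469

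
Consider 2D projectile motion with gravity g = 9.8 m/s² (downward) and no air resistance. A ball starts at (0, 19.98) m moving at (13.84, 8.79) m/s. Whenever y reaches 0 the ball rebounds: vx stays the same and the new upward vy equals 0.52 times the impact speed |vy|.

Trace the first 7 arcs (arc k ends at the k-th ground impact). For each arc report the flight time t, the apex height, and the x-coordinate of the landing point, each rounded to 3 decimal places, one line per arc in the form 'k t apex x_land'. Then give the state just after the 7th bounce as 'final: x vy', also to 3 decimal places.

Arc 1: start y=19.980, vy=8.790 → t=3.106, apex=23.922, x_land=42.994, impact vy=-21.653
  bounce: vy ← 0.52·21.653 = 11.260
Arc 2: start y=0.000, vy=11.260 → t=2.298, apex=6.469, x_land=74.797, impact vy=-11.260
  bounce: vy ← 0.52·11.260 = 5.855
Arc 3: start y=0.000, vy=5.855 → t=1.195, apex=1.749, x_land=91.334, impact vy=-5.855
  bounce: vy ← 0.52·5.855 = 3.045
Arc 4: start y=0.000, vy=3.045 → t=0.621, apex=0.473, x_land=99.934, impact vy=-3.045
  bounce: vy ← 0.52·3.045 = 1.583
Arc 5: start y=0.000, vy=1.583 → t=0.323, apex=0.128, x_land=104.406, impact vy=-1.583
  bounce: vy ← 0.52·1.583 = 0.823
Arc 6: start y=0.000, vy=0.823 → t=0.168, apex=0.035, x_land=106.731, impact vy=-0.823
  bounce: vy ← 0.52·0.823 = 0.428
Arc 7: start y=0.000, vy=0.428 → t=0.087, apex=0.009, x_land=107.940, impact vy=-0.428
  bounce: vy ← 0.52·0.428 = 0.223

1 3.106 23.922 42.994
2 2.298 6.469 74.797
3 1.195 1.749 91.334
4 0.621 0.473 99.934
5 0.323 0.128 104.406
6 0.168 0.035 106.731
7 0.087 0.009 107.940
final: 107.940 0.223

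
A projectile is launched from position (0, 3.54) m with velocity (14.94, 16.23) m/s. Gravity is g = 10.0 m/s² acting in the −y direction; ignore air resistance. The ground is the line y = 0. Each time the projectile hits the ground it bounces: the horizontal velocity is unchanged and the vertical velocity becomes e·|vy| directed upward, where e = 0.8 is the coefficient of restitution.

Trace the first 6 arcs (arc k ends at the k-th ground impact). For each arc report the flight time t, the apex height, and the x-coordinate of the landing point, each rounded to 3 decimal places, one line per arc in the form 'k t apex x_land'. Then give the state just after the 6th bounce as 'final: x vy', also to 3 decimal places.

1 3.451 16.711 51.560
2 2.925 10.695 95.260
3 2.340 6.845 130.220
4 1.872 4.381 158.188
5 1.498 2.804 180.563
6 1.198 1.794 198.462
final: 198.462 4.792

Arc 1: start y=3.540, vy=16.230 → t=3.451, apex=16.711, x_land=51.560, impact vy=-18.281
  bounce: vy ← 0.8·18.281 = 14.625
Arc 2: start y=0.000, vy=14.625 → t=2.925, apex=10.695, x_land=95.260, impact vy=-14.625
  bounce: vy ← 0.8·14.625 = 11.700
Arc 3: start y=0.000, vy=11.700 → t=2.340, apex=6.845, x_land=130.220, impact vy=-11.700
  bounce: vy ← 0.8·11.700 = 9.360
Arc 4: start y=0.000, vy=9.360 → t=1.872, apex=4.381, x_land=158.188, impact vy=-9.360
  bounce: vy ← 0.8·9.360 = 7.488
Arc 5: start y=0.000, vy=7.488 → t=1.498, apex=2.804, x_land=180.563, impact vy=-7.488
  bounce: vy ← 0.8·7.488 = 5.990
Arc 6: start y=0.000, vy=5.990 → t=1.198, apex=1.794, x_land=198.462, impact vy=-5.990
  bounce: vy ← 0.8·5.990 = 4.792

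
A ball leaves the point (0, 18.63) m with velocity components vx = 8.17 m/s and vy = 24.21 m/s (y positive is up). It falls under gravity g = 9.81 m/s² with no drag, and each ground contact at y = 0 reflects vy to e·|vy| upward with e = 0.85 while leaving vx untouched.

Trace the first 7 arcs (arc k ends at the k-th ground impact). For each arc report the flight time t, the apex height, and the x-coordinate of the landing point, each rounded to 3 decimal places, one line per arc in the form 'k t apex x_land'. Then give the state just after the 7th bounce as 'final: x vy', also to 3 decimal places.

Arc 1: start y=18.630, vy=24.210 → t=5.613, apex=48.504, x_land=45.854, impact vy=-30.849
  bounce: vy ← 0.85·30.849 = 26.221
Arc 2: start y=0.000, vy=26.221 → t=5.346, apex=35.044, x_land=89.530, impact vy=-26.221
  bounce: vy ← 0.85·26.221 = 22.288
Arc 3: start y=0.000, vy=22.288 → t=4.544, apex=25.319, x_land=126.654, impact vy=-22.288
  bounce: vy ← 0.85·22.288 = 18.945
Arc 4: start y=0.000, vy=18.945 → t=3.862, apex=18.293, x_land=158.210, impact vy=-18.945
  bounce: vy ← 0.85·18.945 = 16.103
Arc 5: start y=0.000, vy=16.103 → t=3.283, apex=13.217, x_land=185.032, impact vy=-16.103
  bounce: vy ← 0.85·16.103 = 13.688
Arc 6: start y=0.000, vy=13.688 → t=2.791, apex=9.549, x_land=207.831, impact vy=-13.688
  bounce: vy ← 0.85·13.688 = 11.635
Arc 7: start y=0.000, vy=11.635 → t=2.372, apex=6.899, x_land=227.210, impact vy=-11.635
  bounce: vy ← 0.85·11.635 = 9.889

1 5.613 48.504 45.854
2 5.346 35.044 89.530
3 4.544 25.319 126.654
4 3.862 18.293 158.210
5 3.283 13.217 185.032
6 2.791 9.549 207.831
7 2.372 6.899 227.210
final: 227.210 9.889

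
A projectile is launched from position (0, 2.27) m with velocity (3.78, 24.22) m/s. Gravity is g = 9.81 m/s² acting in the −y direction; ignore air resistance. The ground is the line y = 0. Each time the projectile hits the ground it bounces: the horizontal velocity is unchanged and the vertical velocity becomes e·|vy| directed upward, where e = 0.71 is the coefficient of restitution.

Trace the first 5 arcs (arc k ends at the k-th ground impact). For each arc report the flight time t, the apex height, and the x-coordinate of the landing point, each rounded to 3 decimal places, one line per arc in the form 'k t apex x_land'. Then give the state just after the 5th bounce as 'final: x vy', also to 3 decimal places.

1 5.030 32.168 19.013
2 3.637 16.216 32.759
3 2.582 8.175 42.518
4 1.833 4.121 49.448
5 1.302 2.077 54.368
final: 54.368 4.533

Arc 1: start y=2.270, vy=24.220 → t=5.030, apex=32.168, x_land=19.013, impact vy=-25.123
  bounce: vy ← 0.71·25.123 = 17.837
Arc 2: start y=0.000, vy=17.837 → t=3.637, apex=16.216, x_land=32.759, impact vy=-17.837
  bounce: vy ← 0.71·17.837 = 12.664
Arc 3: start y=0.000, vy=12.664 → t=2.582, apex=8.175, x_land=42.518, impact vy=-12.664
  bounce: vy ← 0.71·12.664 = 8.992
Arc 4: start y=0.000, vy=8.992 → t=1.833, apex=4.121, x_land=49.448, impact vy=-8.992
  bounce: vy ← 0.71·8.992 = 6.384
Arc 5: start y=0.000, vy=6.384 → t=1.302, apex=2.077, x_land=54.368, impact vy=-6.384
  bounce: vy ← 0.71·6.384 = 4.533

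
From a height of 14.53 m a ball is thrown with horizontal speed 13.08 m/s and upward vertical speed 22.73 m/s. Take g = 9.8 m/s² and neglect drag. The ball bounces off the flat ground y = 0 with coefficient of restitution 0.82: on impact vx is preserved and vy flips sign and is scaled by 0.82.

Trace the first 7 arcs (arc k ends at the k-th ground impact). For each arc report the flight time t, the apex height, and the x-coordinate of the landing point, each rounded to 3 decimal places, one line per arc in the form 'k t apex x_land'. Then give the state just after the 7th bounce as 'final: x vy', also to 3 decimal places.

Arc 1: start y=14.530, vy=22.730 → t=5.208, apex=40.890, x_land=68.122, impact vy=-28.310
  bounce: vy ← 0.82·28.310 = 23.214
Arc 2: start y=0.000, vy=23.214 → t=4.738, apex=27.494, x_land=130.090, impact vy=-23.214
  bounce: vy ← 0.82·23.214 = 19.035
Arc 3: start y=0.000, vy=19.035 → t=3.885, apex=18.487, x_land=180.903, impact vy=-19.035
  bounce: vy ← 0.82·19.035 = 15.609
Arc 4: start y=0.000, vy=15.609 → t=3.186, apex=12.431, x_land=222.569, impact vy=-15.609
  bounce: vy ← 0.82·15.609 = 12.799
Arc 5: start y=0.000, vy=12.799 → t=2.612, apex=8.358, x_land=256.736, impact vy=-12.799
  bounce: vy ← 0.82·12.799 = 10.496
Arc 6: start y=0.000, vy=10.496 → t=2.142, apex=5.620, x_land=284.753, impact vy=-10.496
  bounce: vy ← 0.82·10.496 = 8.606
Arc 7: start y=0.000, vy=8.606 → t=1.756, apex=3.779, x_land=307.726, impact vy=-8.606
  bounce: vy ← 0.82·8.606 = 7.057

1 5.208 40.890 68.122
2 4.738 27.494 130.090
3 3.885 18.487 180.903
4 3.186 12.431 222.569
5 2.612 8.358 256.736
6 2.142 5.620 284.753
7 1.756 3.779 307.726
final: 307.726 7.057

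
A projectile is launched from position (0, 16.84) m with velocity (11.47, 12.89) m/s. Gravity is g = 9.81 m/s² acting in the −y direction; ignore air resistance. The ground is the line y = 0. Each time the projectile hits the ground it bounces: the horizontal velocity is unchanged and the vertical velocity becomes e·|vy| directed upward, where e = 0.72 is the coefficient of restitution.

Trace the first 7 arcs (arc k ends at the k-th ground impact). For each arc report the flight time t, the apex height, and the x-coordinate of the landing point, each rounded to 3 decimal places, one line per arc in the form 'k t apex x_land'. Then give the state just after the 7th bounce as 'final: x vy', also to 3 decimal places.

Arc 1: start y=16.840, vy=12.890 → t=3.585, apex=25.309, x_land=41.125, impact vy=-22.283
  bounce: vy ← 0.72·22.283 = 16.044
Arc 2: start y=0.000, vy=16.044 → t=3.271, apex=13.120, x_land=78.643, impact vy=-16.044
  bounce: vy ← 0.72·16.044 = 11.552
Arc 3: start y=0.000, vy=11.552 → t=2.355, apex=6.801, x_land=105.656, impact vy=-11.552
  bounce: vy ← 0.72·11.552 = 8.317
Arc 4: start y=0.000, vy=8.317 → t=1.696, apex=3.526, x_land=125.106, impact vy=-8.317
  bounce: vy ← 0.72·8.317 = 5.988
Arc 5: start y=0.000, vy=5.988 → t=1.221, apex=1.828, x_land=139.109, impact vy=-5.988
  bounce: vy ← 0.72·5.988 = 4.312
Arc 6: start y=0.000, vy=4.312 → t=0.879, apex=0.948, x_land=149.192, impact vy=-4.312
  bounce: vy ← 0.72·4.312 = 3.104
Arc 7: start y=0.000, vy=3.104 → t=0.633, apex=0.491, x_land=156.451, impact vy=-3.104
  bounce: vy ← 0.72·3.104 = 2.235

1 3.585 25.309 41.125
2 3.271 13.120 78.643
3 2.355 6.801 105.656
4 1.696 3.526 125.106
5 1.221 1.828 139.109
6 0.879 0.948 149.192
7 0.633 0.491 156.451
final: 156.451 2.235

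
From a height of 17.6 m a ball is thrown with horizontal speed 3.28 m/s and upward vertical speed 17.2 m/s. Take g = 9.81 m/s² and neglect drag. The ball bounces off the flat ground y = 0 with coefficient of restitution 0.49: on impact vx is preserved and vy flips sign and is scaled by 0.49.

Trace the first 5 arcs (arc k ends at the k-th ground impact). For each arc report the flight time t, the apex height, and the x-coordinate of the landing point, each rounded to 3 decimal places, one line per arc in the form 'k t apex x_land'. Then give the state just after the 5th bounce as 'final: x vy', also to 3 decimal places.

1 4.334 32.678 14.217
2 2.530 7.846 22.514
3 1.239 1.884 26.579
4 0.607 0.452 28.571
5 0.298 0.109 29.547
final: 29.547 0.715

Arc 1: start y=17.600, vy=17.200 → t=4.334, apex=32.678, x_land=14.217, impact vy=-25.321
  bounce: vy ← 0.49·25.321 = 12.407
Arc 2: start y=0.000, vy=12.407 → t=2.530, apex=7.846, x_land=22.514, impact vy=-12.407
  bounce: vy ← 0.49·12.407 = 6.080
Arc 3: start y=0.000, vy=6.080 → t=1.239, apex=1.884, x_land=26.579, impact vy=-6.080
  bounce: vy ← 0.49·6.080 = 2.979
Arc 4: start y=0.000, vy=2.979 → t=0.607, apex=0.452, x_land=28.571, impact vy=-2.979
  bounce: vy ← 0.49·2.979 = 1.460
Arc 5: start y=0.000, vy=1.460 → t=0.298, apex=0.109, x_land=29.547, impact vy=-1.460
  bounce: vy ← 0.49·1.460 = 0.715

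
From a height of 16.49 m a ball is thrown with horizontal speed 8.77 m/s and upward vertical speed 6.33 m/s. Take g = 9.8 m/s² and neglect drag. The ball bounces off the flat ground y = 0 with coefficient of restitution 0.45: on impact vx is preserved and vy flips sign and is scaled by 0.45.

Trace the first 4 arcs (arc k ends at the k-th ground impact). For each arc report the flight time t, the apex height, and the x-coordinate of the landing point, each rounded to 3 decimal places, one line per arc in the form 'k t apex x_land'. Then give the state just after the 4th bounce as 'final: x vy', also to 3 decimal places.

1 2.591 18.534 22.721
2 1.750 3.753 38.072
3 0.788 0.760 44.980
4 0.354 0.154 48.088
final: 48.088 0.782

Arc 1: start y=16.490, vy=6.330 → t=2.591, apex=18.534, x_land=22.721, impact vy=-19.060
  bounce: vy ← 0.45·19.060 = 8.577
Arc 2: start y=0.000, vy=8.577 → t=1.750, apex=3.753, x_land=38.072, impact vy=-8.577
  bounce: vy ← 0.45·8.577 = 3.860
Arc 3: start y=0.000, vy=3.860 → t=0.788, apex=0.760, x_land=44.980, impact vy=-3.860
  bounce: vy ← 0.45·3.860 = 1.737
Arc 4: start y=0.000, vy=1.737 → t=0.354, apex=0.154, x_land=48.088, impact vy=-1.737
  bounce: vy ← 0.45·1.737 = 0.782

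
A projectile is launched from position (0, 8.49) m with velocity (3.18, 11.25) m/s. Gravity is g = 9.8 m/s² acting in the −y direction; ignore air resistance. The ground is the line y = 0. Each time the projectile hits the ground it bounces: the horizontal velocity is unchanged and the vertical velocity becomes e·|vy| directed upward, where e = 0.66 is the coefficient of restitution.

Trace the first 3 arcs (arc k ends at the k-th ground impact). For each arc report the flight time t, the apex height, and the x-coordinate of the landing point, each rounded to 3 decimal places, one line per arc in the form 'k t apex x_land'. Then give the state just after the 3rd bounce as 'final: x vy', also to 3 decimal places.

1 2.895 14.947 9.205
2 2.305 6.511 16.536
3 1.522 2.836 21.375
final: 21.375 4.921

Arc 1: start y=8.490, vy=11.250 → t=2.895, apex=14.947, x_land=9.205, impact vy=-17.116
  bounce: vy ← 0.66·17.116 = 11.297
Arc 2: start y=0.000, vy=11.297 → t=2.305, apex=6.511, x_land=16.536, impact vy=-11.297
  bounce: vy ← 0.66·11.297 = 7.456
Arc 3: start y=0.000, vy=7.456 → t=1.522, apex=2.836, x_land=21.375, impact vy=-7.456
  bounce: vy ← 0.66·7.456 = 4.921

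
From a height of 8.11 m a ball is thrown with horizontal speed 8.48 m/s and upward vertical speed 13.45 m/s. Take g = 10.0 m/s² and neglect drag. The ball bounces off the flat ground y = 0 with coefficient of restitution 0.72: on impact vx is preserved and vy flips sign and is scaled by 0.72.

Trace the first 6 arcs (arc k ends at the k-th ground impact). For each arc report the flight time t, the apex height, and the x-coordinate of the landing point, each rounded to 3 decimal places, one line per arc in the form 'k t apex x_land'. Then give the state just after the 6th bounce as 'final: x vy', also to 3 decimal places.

Arc 1: start y=8.110, vy=13.450 → t=3.197, apex=17.155, x_land=27.113, impact vy=-18.523
  bounce: vy ← 0.72·18.523 = 13.337
Arc 2: start y=0.000, vy=13.337 → t=2.667, apex=8.893, x_land=49.732, impact vy=-13.337
  bounce: vy ← 0.72·13.337 = 9.602
Arc 3: start y=0.000, vy=9.602 → t=1.920, apex=4.610, x_land=66.018, impact vy=-9.602
  bounce: vy ← 0.72·9.602 = 6.914
Arc 4: start y=0.000, vy=6.914 → t=1.383, apex=2.390, x_land=77.743, impact vy=-6.914
  bounce: vy ← 0.72·6.914 = 4.978
Arc 5: start y=0.000, vy=4.978 → t=0.996, apex=1.239, x_land=86.186, impact vy=-4.978
  bounce: vy ← 0.72·4.978 = 3.584
Arc 6: start y=0.000, vy=3.584 → t=0.717, apex=0.642, x_land=92.264, impact vy=-3.584
  bounce: vy ← 0.72·3.584 = 2.581

1 3.197 17.155 27.113
2 2.667 8.893 49.732
3 1.920 4.610 66.018
4 1.383 2.390 77.743
5 0.996 1.239 86.186
6 0.717 0.642 92.264
final: 92.264 2.581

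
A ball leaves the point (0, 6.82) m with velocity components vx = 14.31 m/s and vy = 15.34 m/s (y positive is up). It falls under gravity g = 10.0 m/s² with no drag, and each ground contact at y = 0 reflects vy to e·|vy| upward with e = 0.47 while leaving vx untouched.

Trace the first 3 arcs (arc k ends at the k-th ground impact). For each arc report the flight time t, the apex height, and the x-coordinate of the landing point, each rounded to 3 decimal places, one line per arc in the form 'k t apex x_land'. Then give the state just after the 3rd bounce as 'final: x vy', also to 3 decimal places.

1 3.462 18.586 49.541
2 1.812 4.106 75.475
3 0.852 0.907 87.664
final: 87.664 2.002

Arc 1: start y=6.820, vy=15.340 → t=3.462, apex=18.586, x_land=49.541, impact vy=-19.280
  bounce: vy ← 0.47·19.280 = 9.062
Arc 2: start y=0.000, vy=9.062 → t=1.812, apex=4.106, x_land=75.475, impact vy=-9.062
  bounce: vy ← 0.47·9.062 = 4.259
Arc 3: start y=0.000, vy=4.259 → t=0.852, apex=0.907, x_land=87.664, impact vy=-4.259
  bounce: vy ← 0.47·4.259 = 2.002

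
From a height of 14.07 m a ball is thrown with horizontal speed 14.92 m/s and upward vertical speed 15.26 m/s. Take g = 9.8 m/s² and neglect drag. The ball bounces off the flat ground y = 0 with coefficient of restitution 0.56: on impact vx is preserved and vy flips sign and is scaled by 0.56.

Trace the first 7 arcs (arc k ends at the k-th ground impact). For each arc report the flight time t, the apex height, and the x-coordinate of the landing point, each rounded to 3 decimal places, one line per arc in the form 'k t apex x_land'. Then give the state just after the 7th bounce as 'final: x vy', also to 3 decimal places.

1 3.858 25.951 57.568
2 2.577 8.138 96.025
3 1.443 2.552 117.560
4 0.808 0.800 129.620
5 0.453 0.251 136.373
6 0.253 0.079 140.155
7 0.142 0.025 142.273
final: 142.273 0.390

Arc 1: start y=14.070, vy=15.260 → t=3.858, apex=25.951, x_land=57.568, impact vy=-22.553
  bounce: vy ← 0.56·22.553 = 12.630
Arc 2: start y=0.000, vy=12.630 → t=2.577, apex=8.138, x_land=96.025, impact vy=-12.630
  bounce: vy ← 0.56·12.630 = 7.073
Arc 3: start y=0.000, vy=7.073 → t=1.443, apex=2.552, x_land=117.560, impact vy=-7.073
  bounce: vy ← 0.56·7.073 = 3.961
Arc 4: start y=0.000, vy=3.961 → t=0.808, apex=0.800, x_land=129.620, impact vy=-3.961
  bounce: vy ← 0.56·3.961 = 2.218
Arc 5: start y=0.000, vy=2.218 → t=0.453, apex=0.251, x_land=136.373, impact vy=-2.218
  bounce: vy ← 0.56·2.218 = 1.242
Arc 6: start y=0.000, vy=1.242 → t=0.253, apex=0.079, x_land=140.155, impact vy=-1.242
  bounce: vy ← 0.56·1.242 = 0.696
Arc 7: start y=0.000, vy=0.696 → t=0.142, apex=0.025, x_land=142.273, impact vy=-0.696
  bounce: vy ← 0.56·0.696 = 0.390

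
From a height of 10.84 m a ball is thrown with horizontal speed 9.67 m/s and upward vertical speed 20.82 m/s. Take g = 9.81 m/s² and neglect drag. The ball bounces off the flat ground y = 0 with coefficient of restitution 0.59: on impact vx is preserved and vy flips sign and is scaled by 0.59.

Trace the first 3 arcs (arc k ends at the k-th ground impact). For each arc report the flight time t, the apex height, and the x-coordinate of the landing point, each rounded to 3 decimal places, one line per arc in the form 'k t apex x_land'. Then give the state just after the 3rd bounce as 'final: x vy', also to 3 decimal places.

1 4.714 32.933 45.580
2 3.058 11.464 75.147
3 1.804 3.991 92.591
final: 92.591 5.221

Arc 1: start y=10.840, vy=20.820 → t=4.714, apex=32.933, x_land=45.580, impact vy=-25.420
  bounce: vy ← 0.59·25.420 = 14.998
Arc 2: start y=0.000, vy=14.998 → t=3.058, apex=11.464, x_land=75.147, impact vy=-14.998
  bounce: vy ← 0.59·14.998 = 8.849
Arc 3: start y=0.000, vy=8.849 → t=1.804, apex=3.991, x_land=92.591, impact vy=-8.849
  bounce: vy ← 0.59·8.849 = 5.221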